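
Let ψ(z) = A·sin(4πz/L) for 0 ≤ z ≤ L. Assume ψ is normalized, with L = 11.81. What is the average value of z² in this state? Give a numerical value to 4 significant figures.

The expectation value is the |ψ|²-weighted average of z^2: ∫ z^2|ψ|² dz.
With ∫₀^L sin²(nπz/L) dz = L/2, the ratio of the moment integral to the normalization integral gives ⟨z²⟩ = -L^2/(32·π^2) + L^2/3.
With L = 11.81, ⟨z^2⟩ = 46.050.

⟨z^2⟩ ≈ 46.05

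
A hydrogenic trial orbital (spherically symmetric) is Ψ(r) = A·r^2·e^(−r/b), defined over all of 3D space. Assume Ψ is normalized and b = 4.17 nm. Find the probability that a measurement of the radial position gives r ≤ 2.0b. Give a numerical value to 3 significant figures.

P ≈ 0.111

With dV = 4πr²dr, the probability is ∫|Ψ|² dV over r ≤ 2.0b.
The full normalization integral is A²·[45·π·b^7/2] = 1, fixing A².
In terms of u = r/b (A², 4π and the length scale all cancel between numerator and denominator), P = [∫_{0}^{2.0} u^6·e^(-2·u) du] / [∫_{0}^{∞} u^6·e^(-2·u) du].
An antiderivative of u^6·e^(-2·u) is -(4·u^6 + 12·u^5 + 30·u^4 + 60·u^3 + 90·u^2 + 90·u + 45)·e^(-2·u)/8; evaluating from 0 to 2.0 gives 45/8 - 2185·e^(-4)/8, while the full integral is 45/8.
This evaluates to P = 0.1107.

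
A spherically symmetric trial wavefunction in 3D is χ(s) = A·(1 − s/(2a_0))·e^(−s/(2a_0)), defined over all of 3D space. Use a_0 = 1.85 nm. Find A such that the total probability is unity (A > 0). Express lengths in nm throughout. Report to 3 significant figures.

A ≈ 0.0793 nm^(-3/2)

We need A² ∫|f|² 4πs² ds = 1, taking the integral from 0 to ∞.
Using ∫₀^∞ sⁿ e^(−αs) ds = n!/αⁿ⁺¹, with χ = A·(1 − s/(2a_0))·e^(−s/(2a_0)), the integral evaluates to A²·[8·π·a_0^3].
Substituting a_0 = 1.85 gives A² = 0.006284, so A = 0.07927.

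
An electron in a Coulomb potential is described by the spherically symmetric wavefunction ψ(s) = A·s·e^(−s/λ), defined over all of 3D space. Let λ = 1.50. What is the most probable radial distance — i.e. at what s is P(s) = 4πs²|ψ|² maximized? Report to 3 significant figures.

Set d/ds [P(s) = 4πs²|ψ|²] = 0 and solve for s > 0.
Solving yields s = 2·λ.
With λ = 1.50, the most probable radial distance is 3.000.

s ≈ 3.00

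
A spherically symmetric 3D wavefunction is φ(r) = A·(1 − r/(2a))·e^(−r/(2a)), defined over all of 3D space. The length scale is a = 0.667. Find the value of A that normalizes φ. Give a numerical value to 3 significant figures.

Normalization requires ∫|φ|² 4πr² dr = 1, integrated from 0 to ∞.
(Spherical symmetry: dV = 4πr² dr.)
Recall ∫₀^∞ r^m e^(−r/β) dr = m!·β^(m+1), with φ = A·(1 − r/(2a))·e^(−r/(2a)), the integral evaluates to A²·[8·π·a^3].
With a = 0.667: A² = 0.1341 and A = 0.3662.

A ≈ 0.366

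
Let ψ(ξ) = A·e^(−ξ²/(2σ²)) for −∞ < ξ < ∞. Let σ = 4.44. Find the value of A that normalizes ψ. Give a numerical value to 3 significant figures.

A ≈ 0.356

We need A² ∫|f|² dξ = 1, taking the integral from −∞ to ∞.
Carrying out the integral gives A² · √(π)·σ.
Setting this equal to 1 gives A² = 1/(√(π)·σ).
Plugging in σ = 4.44 yields A = 0.3565.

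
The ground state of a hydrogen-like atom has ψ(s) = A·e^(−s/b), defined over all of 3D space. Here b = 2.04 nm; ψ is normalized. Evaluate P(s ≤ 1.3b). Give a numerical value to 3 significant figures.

P = ∫ |ψ|² 4πs² ds over s ≤ 1.3b.
A² is fixed by ∫₀^∞ 4πs²|ψ|² ds = 1, i.e. A² = (π·b^3)^(−1).
In terms of u = s/b (A², 4π and the length scale all cancel between numerator and denominator), P = [∫_{0}^{1.3} u^2·e^(-2·u) du] / [∫_{0}^{∞} u^2·e^(-2·u) du].
An antiderivative of u^2·e^(-2·u) is -(2·u^2 + 2·u + 1)·e^(-2·u)/4; evaluating from 0 to 1.3 gives 1/4 - 349·e^(-13/5)/200, while the full integral is 1/4.
Taking the ratio yields P = 0.4816.

P ≈ 0.482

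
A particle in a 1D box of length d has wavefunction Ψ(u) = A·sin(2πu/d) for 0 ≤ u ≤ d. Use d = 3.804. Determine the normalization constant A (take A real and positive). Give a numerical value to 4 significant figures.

Require ∫ |Ψ|² du = 1 over the whole domain.
The integral (without the A² prefactor) comes out to d/2.
Setting this equal to 1 gives A² = 1/(d/2).
Substituting d = 3.804 gives A² = 0.52576, so A = 0.72509.

A ≈ 0.7251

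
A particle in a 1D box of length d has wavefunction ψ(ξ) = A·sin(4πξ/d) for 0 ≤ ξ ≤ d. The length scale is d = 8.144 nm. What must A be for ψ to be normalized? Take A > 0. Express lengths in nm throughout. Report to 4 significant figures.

Normalization requires ∫|ψ|² dξ = 1, integrated from 0 to d.
The integral (without the A² prefactor) comes out to d/2.
Setting this equal to 1 gives A² = 1/(d/2).
Plugging in d = 8.144 yields A = 0.49556.

A ≈ 0.4956 nm^(-1/2)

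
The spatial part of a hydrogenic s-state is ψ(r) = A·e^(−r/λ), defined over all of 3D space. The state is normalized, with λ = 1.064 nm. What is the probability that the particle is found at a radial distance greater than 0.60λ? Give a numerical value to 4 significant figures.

Integrate the radial probability density 4πr²|ψ|² over r > 0.60λ.
A² is fixed by ∫₀^∞ 4πr²|ψ|² dr = 1, i.e. A² = (π·λ^3)^(−1).
Substituting u = r/λ, A², 4π and the length scale all cancel in the ratio: P = ∫_{0.60}^{∞} u^2·e^(-2·u) du / ∫_{0}^{∞} u^2·e^(-2·u) du.
With ∫ u^2·e^(-2·u) du = -(2·u^2 + 2·u + 1)·e^(-2·u)/4 + C, the region integral is 73·e^(-6/5)/100 and the full one is 1/4.
This evaluates to P = 0.87949.

P ≈ 0.8795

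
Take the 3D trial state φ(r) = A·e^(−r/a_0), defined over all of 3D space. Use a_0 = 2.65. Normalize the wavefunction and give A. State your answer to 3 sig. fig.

We need A² ∫|f|² 4πr² dr = 1, taking the integral from 0 to ∞.
(Spherical symmetry: dV = 4πr² dr.)
The integral (without the A² prefactor) comes out to π·a_0^3.
Hence A² = 1/[π·a_0^3].
Substituting a_0 = 2.65 gives A² = 0.01710, so A = 0.1308.

A ≈ 0.131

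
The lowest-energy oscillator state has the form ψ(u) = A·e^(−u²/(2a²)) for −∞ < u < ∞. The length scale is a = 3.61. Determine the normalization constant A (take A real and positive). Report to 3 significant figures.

A ≈ 0.395

Require ∫ |ψ|² du = 1 over the whole domain.
With ψ = A·e^(−u²/(2a²)), the integral evaluates to A²·[√(π)·a].
So A² = (√(π)·a)^(−1).
Plugging in a = 3.61 yields A = 0.3953.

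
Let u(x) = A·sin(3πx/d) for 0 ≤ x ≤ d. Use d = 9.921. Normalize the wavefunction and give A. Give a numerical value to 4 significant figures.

A ≈ 0.4490

Require ∫ |u|² dx = 1 over the whole domain.
Carrying out the integral gives A² · d/2.
Plugging in d = 9.921 yields A = 0.44899.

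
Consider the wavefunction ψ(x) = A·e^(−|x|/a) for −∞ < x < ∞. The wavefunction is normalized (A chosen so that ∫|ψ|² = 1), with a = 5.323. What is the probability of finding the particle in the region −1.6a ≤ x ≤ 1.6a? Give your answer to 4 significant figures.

P = ∫_{−1.6a}^{1.6a} |ψ(x)|² dx.
With A² fixed by ∫|ψ|² = 1, i.e. A² = (a)^(−1), substitute and integrate.
Both integrals are even about x = 0, so only the x ≥ 0 halves are needed (the factors of 2 cancel). Let u = x/a; then A² and the length scale cancel, so P = ∫_{0}^{1.6} e^(-2·u) du ÷ ∫_{0}^{∞} e^(-2·u) du.
An antiderivative of e^(-2·u) is -e^(-2·u)/2; evaluating from 0 to 1.6 gives 1/2 - e^(-16/5)/2, while the full integral is 1/2.
Taking the ratio, P = 0.95924.

P ≈ 0.9592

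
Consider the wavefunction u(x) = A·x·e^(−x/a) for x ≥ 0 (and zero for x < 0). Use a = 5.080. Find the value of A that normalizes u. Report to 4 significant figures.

A ≈ 0.1747

We need A² ∫|f|² dx = 1, taking the integral from 0 to ∞.
With u = A·x·e^(−x/a), the integral evaluates to A²·[a^3/4].
Substituting a = 5.080 gives A² = 0.030512, so A = 0.17468.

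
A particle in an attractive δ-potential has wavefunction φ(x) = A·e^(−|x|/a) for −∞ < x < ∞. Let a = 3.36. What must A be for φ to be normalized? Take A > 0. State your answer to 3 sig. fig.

A ≈ 0.546

Require ∫ |φ|² dx = 1 over the whole domain.
Using ∫₀^∞ xⁿ e^(−αx) dx = n!/αⁿ⁺¹, with φ = A·e^(−|x|/a), the integral evaluates to A²·[a].
So A² = (a)^(−1).
Substituting a = 3.36 gives A² = 0.2976, so A = 0.5455.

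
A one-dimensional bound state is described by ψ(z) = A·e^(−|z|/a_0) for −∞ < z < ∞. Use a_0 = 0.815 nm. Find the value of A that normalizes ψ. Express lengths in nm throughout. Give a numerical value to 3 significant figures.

The normalization condition is ∫|ψ|² dz = 1 from −∞ to ∞.
Carrying out the integral gives A² · a_0.
So A² = (a_0)^(−1).
Plugging in a_0 = 0.815 yields A = 1.108.

A ≈ 1.11 nm^(-1/2)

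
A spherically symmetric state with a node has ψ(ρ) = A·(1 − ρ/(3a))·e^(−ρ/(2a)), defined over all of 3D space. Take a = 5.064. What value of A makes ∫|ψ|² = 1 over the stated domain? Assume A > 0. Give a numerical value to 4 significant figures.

A ≈ 0.03032

We need A² ∫|f|² 4πρ² dρ = 1, taking the integral from 0 to ∞.
In 3D with spherical symmetry the volume element is 4πρ² dρ.
Recall ∫₀^∞ ρ^m e^(−ρ/β) dρ = m!·β^(m+1), the integral (without the A² prefactor) comes out to 8·π·a^3/3.
So A² = (8·π·a^3/3)^(−1).
Plugging in a = 5.064 yields A = 0.030318.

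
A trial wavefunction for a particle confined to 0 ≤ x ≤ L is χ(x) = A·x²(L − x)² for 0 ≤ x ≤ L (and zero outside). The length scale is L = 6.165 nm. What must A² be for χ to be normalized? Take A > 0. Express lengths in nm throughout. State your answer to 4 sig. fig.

Normalization requires ∫|χ|² dx = 1, integrated from 0 to L.
∫|χ|² dx = A²·(L^9/630).
Plugging in L = 6.165 yields A = 0.0069980.

A^2 ≈ 0.00004897 nm^(-9)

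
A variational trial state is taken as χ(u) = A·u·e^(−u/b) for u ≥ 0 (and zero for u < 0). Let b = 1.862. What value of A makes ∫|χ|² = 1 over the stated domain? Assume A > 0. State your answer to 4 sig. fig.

A ≈ 0.7872

Normalization requires ∫|χ|² du = 1, integrated from 0 to ∞.
Using ∫₀^∞ uⁿ e^(−αu) du = n!/αⁿ⁺¹, the integral (without the A² prefactor) comes out to b^3/4.
Setting this equal to 1 gives A² = 1/(b^3/4).
Plugging in b = 1.862 yields A = 0.78716.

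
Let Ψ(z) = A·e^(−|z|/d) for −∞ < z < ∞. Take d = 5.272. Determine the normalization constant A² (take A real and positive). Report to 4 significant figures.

A^2 ≈ 0.1897

We need A² ∫|f|² dz = 1, taking the integral from −∞ to ∞.
With ∫₀^∞ z^0 e^(−αz) dz = 0!/α^1, with Ψ = A·e^(−|z|/d), the integral evaluates to A²·[d].
Hence A² = 1/[d].
Substituting d = 5.272 gives A² = 0.18968, so A = 0.43552.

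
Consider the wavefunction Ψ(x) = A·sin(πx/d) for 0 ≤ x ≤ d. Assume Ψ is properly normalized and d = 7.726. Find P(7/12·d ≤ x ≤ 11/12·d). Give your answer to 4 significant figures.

|Ψ|² is the probability density, so P = ∫_{7/12·d}^{11/12·d} |Ψ|² dx.
Since A² = 1/(d/2), this is the region integral divided by the full normalization integral.
Substituting u = x/d, A² and the length scale cancel in the ratio: P = ∫_{7/12}^{11/12} sin(π·u)^2 du / ∫_{0}^{1} sin(π·u)^2 du.
Using ∫ sin(π·u)^2 du = u/2 - sin(2·π·u)/(4·π), the numerator is 1/6 and the denominator is 1/2.
This works out to P = 1/3.

P ≈ 0.3333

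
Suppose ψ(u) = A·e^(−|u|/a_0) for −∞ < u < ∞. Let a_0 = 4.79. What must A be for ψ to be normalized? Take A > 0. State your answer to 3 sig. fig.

The normalization condition is ∫|ψ|² du = 1 from −∞ to ∞.
With ψ = A·e^(−|u|/a_0), the integral evaluates to A²·[a_0].
Hence A² = 1/[a_0].
Substituting a_0 = 4.79 gives A² = 0.2088, so A = 0.4569.

A ≈ 0.457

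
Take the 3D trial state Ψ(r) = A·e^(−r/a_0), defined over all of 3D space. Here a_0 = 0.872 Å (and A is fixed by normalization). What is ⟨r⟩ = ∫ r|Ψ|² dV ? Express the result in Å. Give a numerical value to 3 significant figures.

⟨r⟩ ≈ 1.31 Å

⟨r⟩ = ∫ r |Ψ|² 4πr² dr over the full domain.
Since the A² factors cancel between numerator and denominator, ⟨r⟩ = 3·a_0/2.
With a_0 = 0.872, ⟨r⟩ = 1.308.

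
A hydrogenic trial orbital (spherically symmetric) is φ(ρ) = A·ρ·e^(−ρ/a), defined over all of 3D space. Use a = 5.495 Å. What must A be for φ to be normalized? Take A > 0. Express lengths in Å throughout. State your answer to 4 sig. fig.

A ≈ 0.004602 Å^(-5/2)

Require ∫ |φ|² 4πρ² dρ = 1 over the whole domain.
The angular integral contributes 4π, leaving ∫₀^∞ ρ²|φ|² dρ.
∫|φ|² 4πρ² dρ = A²·(3·π·a^5).
So A² = (3·π·a^5)^(−1).
With a = 5.495: A² = 0.000021178 and A = 0.0046020.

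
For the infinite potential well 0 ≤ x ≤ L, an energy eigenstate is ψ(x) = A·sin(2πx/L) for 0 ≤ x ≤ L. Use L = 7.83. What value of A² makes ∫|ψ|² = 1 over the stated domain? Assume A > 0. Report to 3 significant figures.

A^2 ≈ 0.255

Normalization requires ∫|ψ|² dx = 1, integrated from 0 to L.
The integral (without the A² prefactor) comes out to L/2.
Substituting L = 7.83 gives A² = 0.2554, so A = 0.5054.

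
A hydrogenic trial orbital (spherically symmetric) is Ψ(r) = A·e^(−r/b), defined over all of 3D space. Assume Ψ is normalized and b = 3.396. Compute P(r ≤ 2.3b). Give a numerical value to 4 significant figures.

With dV = 4πr²dr, the probability is ∫|Ψ|² dV over r ≤ 2.3b.
The full normalization integral is A²·[π·b^3] = 1, fixing A².
Let u = r/b; then A², 4π and the length scale all cancel, so P = ∫_{0}^{2.3} u^2·e^(-2·u) du ÷ ∫_{0}^{∞} u^2·e^(-2·u) du.
Using ∫ u^2·e^(-2·u) du = -(2·u^2 + 2·u + 1)·e^(-2·u)/4, the numerator is 1/4 - 809·e^(-23/5)/200 and the denominator is 1/4.
Taking the ratio yields P = 0.83736.

P ≈ 0.8374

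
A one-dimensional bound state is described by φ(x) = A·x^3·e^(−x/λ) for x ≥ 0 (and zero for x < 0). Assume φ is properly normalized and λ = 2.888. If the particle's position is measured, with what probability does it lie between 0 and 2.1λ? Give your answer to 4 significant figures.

The probability is P = ∫ |φ|² dx over [0, 2.1λ].
The normalization integral ∫|φ|²dx over the whole domain equals 45·λ^7/8·A², and A² cancels in the ratio.
Substituting u = x/λ, A² and the length scale cancel in the ratio: P = ∫_{0}^{2.1} u^6·e^(-2·u) du / ∫_{0}^{∞} u^6·e^(-2·u) du.
With ∫ u^6·e^(-2·u) du = -(4·u^6 + 12·u^5 + 30·u^4 + 60·u^3 + 90·u^2 + 90·u + 45)·e^(-2·u)/8 + C, the region integral is ≈ 0.745515 and the full one is 45/8.
Taking the ratio, P = 0.13254.

P ≈ 0.1325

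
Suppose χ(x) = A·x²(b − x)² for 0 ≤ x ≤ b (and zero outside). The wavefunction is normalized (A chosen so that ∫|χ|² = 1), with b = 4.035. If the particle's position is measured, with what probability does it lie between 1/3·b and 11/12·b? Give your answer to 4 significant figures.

P ≈ 0.8548

P = ∫_{1/3·b}^{11/12·b} |χ(x)|² dx.
Since A² = 1/(b^9/630), this is the region integral divided by the full normalization integral.
Substituting u = x/b, A² and the length scale cancel in the ratio: P = ∫_{1/3}^{11/12} u^4·(1 - u)^4 du / ∫_{0}^{1} u^4·(1 - u)^4 du.
Using ∫ u^4·(1 - u)^4 du = u^5·(70·u^4 - 315·u^3 + 540·u^2 - 420·u + 126)/630, the numerator is ≈ 0.00135678 and the denominator is 1/630.
This works out to P = 0.85477.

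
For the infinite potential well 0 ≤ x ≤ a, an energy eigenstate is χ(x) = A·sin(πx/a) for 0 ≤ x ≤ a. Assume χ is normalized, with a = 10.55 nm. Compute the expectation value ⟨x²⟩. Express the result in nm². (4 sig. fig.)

⟨x²⟩ = ∫ x^2 |χ|² dx over the full domain.
With ∫₀^a sin²(nπx/a) dx = a/2, since the A² factors cancel between numerator and denominator, ⟨x²⟩ = -a^2/(2·π^2) + a^2/3.
With a = 10.55, ⟨x^2⟩ = 31.462.

⟨x^2⟩ ≈ 31.46 nm^2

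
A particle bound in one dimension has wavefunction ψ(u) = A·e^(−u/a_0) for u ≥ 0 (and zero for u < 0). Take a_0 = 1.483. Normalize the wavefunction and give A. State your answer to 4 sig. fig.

Require ∫ |ψ|² du = 1 over the whole domain.
Carrying out the integral gives A² · a_0/2.
Setting this equal to 1 gives A² = 1/(a_0/2).
With a_0 = 1.483: A² = 1.3486 and A = 1.1613.

A ≈ 1.161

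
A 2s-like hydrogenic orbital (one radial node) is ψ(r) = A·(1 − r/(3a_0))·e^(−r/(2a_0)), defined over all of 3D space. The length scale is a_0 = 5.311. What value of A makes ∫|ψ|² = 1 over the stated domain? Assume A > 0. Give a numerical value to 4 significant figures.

We need A² ∫|f|² 4πr² dr = 1, taking the integral from 0 to ∞.
Recall ∫₀^∞ r^m e^(−r/β) dr = m!·β^(m+1), carrying out the integral gives A² · 8·π·a_0^3/3.
Plugging in a_0 = 5.311 yields A = 0.028228.

A ≈ 0.02823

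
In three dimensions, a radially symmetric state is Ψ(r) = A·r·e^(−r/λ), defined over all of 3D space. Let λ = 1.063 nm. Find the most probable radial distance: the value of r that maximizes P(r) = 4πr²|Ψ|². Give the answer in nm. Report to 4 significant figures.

r ≈ 2.126 nm

The maximum of P(r) = 4πr²|Ψ|² occurs where its derivative vanishes.
This gives r = 2·λ.
With λ = 1.063, the most probable radial distance is 2.1260 nm.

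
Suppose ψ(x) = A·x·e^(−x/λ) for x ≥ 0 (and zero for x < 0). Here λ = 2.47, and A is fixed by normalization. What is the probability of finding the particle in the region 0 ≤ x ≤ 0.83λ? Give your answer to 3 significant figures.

P ≈ 0.232

|ψ|² is the probability density, so P = ∫_{0}^{0.83λ} |ψ|² dx.
With A² fixed by ∫|ψ|² = 1, i.e. A² = (λ^3/4)^(−1), substitute and integrate.
Substituting u = x/λ, A² and the length scale cancel in the ratio: P = ∫_{0}^{0.83} u^2·e^(-2·u) du / ∫_{0}^{∞} u^2·e^(-2·u) du.
An antiderivative of u^2·e^(-2·u) is -(2·u^2 + 2·u + 1)·e^(-2·u)/4; evaluating from 0 to 0.83 gives ≈ 0.058064, while the full integral is 1/4.
Taking the ratio, P = 0.2323.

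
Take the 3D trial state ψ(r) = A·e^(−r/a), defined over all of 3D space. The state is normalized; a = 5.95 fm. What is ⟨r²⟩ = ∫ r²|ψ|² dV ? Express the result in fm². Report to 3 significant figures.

⟨r^2⟩ ≈ 106 fm^2

The expectation value is the |ψ|²-weighted average of r^2: ∫ r^2|ψ|² 4πr² dr.
Recall ∫₀^∞ r^m e^(−r/β) dr = m!·β^(m+1), the ratio of the moment integral to the normalization integral gives ⟨r²⟩ = 3·a^2.
Putting a = 5.95 gives 106.2.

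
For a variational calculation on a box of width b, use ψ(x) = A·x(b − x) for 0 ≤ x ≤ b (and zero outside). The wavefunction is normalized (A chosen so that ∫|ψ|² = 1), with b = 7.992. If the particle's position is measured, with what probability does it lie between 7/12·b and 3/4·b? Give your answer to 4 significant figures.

P ≈ 0.2431

The probability is P = ∫ |ψ|² dx over [7/12·b, 3/4·b].
With A² fixed by ∫|ψ|² = 1, i.e. A² = (b^5/30)^(−1), substitute and integrate.
In terms of u = x/b (A² and the length scale cancel between numerator and denominator), P = [∫_{7/12}^{3/4} u^2·(1 - u)^2 du] / [∫_{0}^{1} u^2·(1 - u)^2 du].
Using ∫ u^2·(1 - u)^2 du = u^3·(6·u^2 - 15·u + 10)/30, the numerator is ≈ 0.00810346 and the denominator is 1/30.
Taking the ratio, P = 0.24310.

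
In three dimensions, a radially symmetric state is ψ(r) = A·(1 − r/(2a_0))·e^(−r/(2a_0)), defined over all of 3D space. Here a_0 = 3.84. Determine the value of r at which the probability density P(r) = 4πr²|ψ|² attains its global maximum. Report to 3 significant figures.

Set d/dr [P(r) = 4πr²|ψ|²] = 0 and solve for r > 0.
This gives r = a_0·(√(5) + 3).
With a_0 = 3.84, the most probable radial distance is 20.11.

r ≈ 20.1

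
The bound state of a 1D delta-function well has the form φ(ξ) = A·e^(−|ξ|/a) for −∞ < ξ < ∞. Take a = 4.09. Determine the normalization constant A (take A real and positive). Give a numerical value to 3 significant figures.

Require ∫ |φ|² dξ = 1 over the whole domain.
The integral (without the A² prefactor) comes out to a.
With a = 4.09: A² = 0.2445 and A = 0.4945.

A ≈ 0.494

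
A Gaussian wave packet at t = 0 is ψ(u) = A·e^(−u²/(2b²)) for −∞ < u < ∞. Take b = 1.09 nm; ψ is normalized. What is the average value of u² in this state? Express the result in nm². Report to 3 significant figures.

⟨u^2⟩ ≈ 0.594 nm^2

By definition ⟨u²⟩ = ∫ u^2 |ψ(u)|² du.
Using the Gaussian integral ∫_{−∞}^{∞} e^(−αu²) du = √(π/α), the ratio of the moment integral to the normalization integral gives ⟨u²⟩ = b^2/2.
With b = 1.09, ⟨u^2⟩ = 0.5941.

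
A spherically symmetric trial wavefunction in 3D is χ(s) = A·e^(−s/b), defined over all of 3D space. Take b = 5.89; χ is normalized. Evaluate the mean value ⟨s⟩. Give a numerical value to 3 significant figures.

⟨s⟩ = ∫ s |χ|² 4πs² ds over the full domain.
With ∫₀^∞ s^3 e^(−αs) ds = 3!/α^4, the ratio of the moment integral to the normalization integral gives ⟨s⟩ = 3·b/2.
Putting b = 5.89 gives 8.835.

⟨s⟩ ≈ 8.84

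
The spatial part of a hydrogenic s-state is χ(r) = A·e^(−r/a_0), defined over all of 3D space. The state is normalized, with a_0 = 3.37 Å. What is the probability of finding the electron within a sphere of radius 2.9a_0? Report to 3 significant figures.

P ≈ 0.928

With dV = 4πr²dr, the probability is ∫|χ|² dV over r ≤ 2.9a_0.
Normalization gives A² = 1/(π·a_0^3).
In terms of u = r/a_0 (A², 4π and the length scale all cancel between numerator and denominator), P = [∫_{0}^{2.9} u^2·e^(-2·u) du] / [∫_{0}^{∞} u^2·e^(-2·u) du].
With ∫ u^2·e^(-2·u) du = -(2·u^2 + 2·u + 1)·e^(-2·u)/4 + C, the region integral is 1/4 - 1181·e^(-29/5)/200 and the full one is 1/4.
The region integral divided by the full integral gives P = 0.9285.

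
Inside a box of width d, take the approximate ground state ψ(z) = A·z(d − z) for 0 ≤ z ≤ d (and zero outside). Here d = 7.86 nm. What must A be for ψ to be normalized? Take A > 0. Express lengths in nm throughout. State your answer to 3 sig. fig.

We need A² ∫|f|² dz = 1, taking the integral from 0 to d.
Expanding the polynomial and integrating term by term, with ψ = A·z(d − z), the integral evaluates to A²·[d^5/30].
Hence A² = 1/[d^5/30].
Substituting d = 7.86 gives A² = 0.001000, so A = 0.03162.

A ≈ 0.0316 nm^(-5/2)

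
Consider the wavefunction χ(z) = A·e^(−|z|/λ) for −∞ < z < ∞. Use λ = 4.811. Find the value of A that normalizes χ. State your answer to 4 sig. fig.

A ≈ 0.4559

Normalization requires ∫|χ|² dz = 1, integrated from −∞ to ∞.
Recall ∫₀^∞ z^m e^(−z/β) dz = m!·β^(m+1), the integral (without the A² prefactor) comes out to λ.
Hence A² = 1/[λ].
Plugging in λ = 4.811 yields A = 0.45591.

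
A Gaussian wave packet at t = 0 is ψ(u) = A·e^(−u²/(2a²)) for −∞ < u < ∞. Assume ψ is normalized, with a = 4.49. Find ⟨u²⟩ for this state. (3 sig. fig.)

⟨u^2⟩ ≈ 10.1

By definition ⟨u²⟩ = ∫ u^2 |ψ(u)|² du.
Differentiating ∫e^(−αu²) du = √(π/α) under α to get the higher moments, evaluating both integrals, ⟨u²⟩ = a^2/2.
Putting a = 4.49 gives 10.08.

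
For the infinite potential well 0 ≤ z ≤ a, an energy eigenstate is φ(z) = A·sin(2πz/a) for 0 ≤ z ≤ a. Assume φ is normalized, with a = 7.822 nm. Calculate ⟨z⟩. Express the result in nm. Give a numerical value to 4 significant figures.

⟨z⟩ ≈ 3.911 nm

⟨z⟩ = ∫ z |φ|² dz over the full domain.
With ∫₀^a sin²(nπz/a) dz = a/2, since the A² factors cancel between numerator and denominator, ⟨z⟩ = a/2.
Putting a = 7.822 gives 3.9110.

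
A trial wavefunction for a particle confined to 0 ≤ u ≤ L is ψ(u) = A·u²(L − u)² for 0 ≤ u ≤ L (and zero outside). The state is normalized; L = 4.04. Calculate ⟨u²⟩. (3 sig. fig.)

The expectation value is the |ψ|²-weighted average of u^2: ∫ u^2|ψ|² du.
Expanding the polynomial and integrating term by term, evaluating both integrals, ⟨u²⟩ = 3·L^2/11.
With L = 4.04, ⟨u^2⟩ = 4.451.

⟨u^2⟩ ≈ 4.45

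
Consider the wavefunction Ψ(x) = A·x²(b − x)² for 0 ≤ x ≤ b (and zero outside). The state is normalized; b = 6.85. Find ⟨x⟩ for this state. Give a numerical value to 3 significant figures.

The expectation value is the |Ψ|²-weighted average of x: ∫ x|Ψ|² dx.
Expanding the polynomial and integrating term by term, since the A² factors cancel between numerator and denominator, ⟨x⟩ = b/2.
With b = 6.85, ⟨x⟩ = 3.425.

⟨x⟩ ≈ 3.43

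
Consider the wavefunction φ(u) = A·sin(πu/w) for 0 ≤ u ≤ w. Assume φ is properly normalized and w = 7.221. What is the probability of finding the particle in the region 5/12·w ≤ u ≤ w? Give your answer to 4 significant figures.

P = ∫_{5/12·w}^{w} |φ(u)|² du.
With A² fixed by ∫|φ|² = 1, i.e. A² = (w/2)^(−1), substitute and integrate.
Let t = u/w; then A² and the length scale cancel, so P = ∫_{5/12}^{1} sin(π·t)^2 dt ÷ ∫_{0}^{1} sin(π·t)^2 dt.
Using ∫ sin(π·t)^2 dt = t/2 - sin(2·π·t)/(4·π), the numerator is 1/(8·π) + 7/24 and the denominator is 1/2.
The result is P = (3 + 7·π)/(12·π).

P ≈ 0.6629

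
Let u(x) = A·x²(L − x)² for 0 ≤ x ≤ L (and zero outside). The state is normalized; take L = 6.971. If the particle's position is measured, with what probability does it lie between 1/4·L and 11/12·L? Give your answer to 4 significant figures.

P = ∫_{1/4·L}^{11/12·L} |u(x)|² dx.
With A² fixed by ∫|u|² = 1, i.e. A² = (L^9/630)^(−1), substitute and integrate.
Substituting t = x/L, A² and the length scale cancel in the ratio: P = ∫_{1/4}^{11/12} t^4·(1 - t)^4 dt / ∫_{0}^{1} t^4·(1 - t)^4 dt.
Using ∫ t^4·(1 - t)^4 dt = t^5·(70·t^4 - 315·t^3 + 540·t^2 - 420·t + 126)/630, the numerator is ≈ 0.00150904 and the denominator is 1/630.
The result is P = 0.95069.

P ≈ 0.9507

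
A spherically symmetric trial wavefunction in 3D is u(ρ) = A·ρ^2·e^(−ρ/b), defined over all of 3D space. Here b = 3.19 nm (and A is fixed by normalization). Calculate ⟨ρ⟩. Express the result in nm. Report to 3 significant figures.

⟨ρ⟩ ≈ 11.2 nm

By definition ⟨ρ⟩ = ∫ ρ |u(ρ)|² 4πρ² dρ.
Recall ∫₀^∞ ρ^m e^(−ρ/β) dρ = m!·β^(m+1), evaluating both integrals, ⟨ρ⟩ = 7·b/2.
With b = 3.19, ⟨ρ⟩ = 11.17.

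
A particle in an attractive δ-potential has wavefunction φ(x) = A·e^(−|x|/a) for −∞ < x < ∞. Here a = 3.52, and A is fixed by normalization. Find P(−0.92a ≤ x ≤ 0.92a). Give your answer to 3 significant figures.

P ≈ 0.841

|φ|² is the probability density, so P = ∫_{−0.92a}^{0.92a} |φ|² dx.
With A² fixed by ∫|φ|² = 1, i.e. A² = (a)^(−1), substitute and integrate.
Both integrals are even about x = 0, so only the x ≥ 0 halves are needed (the factors of 2 cancel). Substituting u = x/a, A² and the length scale cancel in the ratio: P = ∫_{0}^{0.92} e^(-2·u) du / ∫_{0}^{∞} e^(-2·u) du.
Using ∫ e^(-2·u) du = -e^(-2·u)/2, the numerator is 1/2 - e^(-46/25)/2 and the denominator is 1/2.
Evaluating gives P = 0.8412.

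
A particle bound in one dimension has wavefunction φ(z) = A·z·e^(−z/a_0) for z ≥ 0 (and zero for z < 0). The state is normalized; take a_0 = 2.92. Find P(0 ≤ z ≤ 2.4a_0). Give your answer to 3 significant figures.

P ≈ 0.857

The probability is P = ∫ |φ|² dz over [0, 2.4a_0].
Since A² = 1/(a_0^3/4), this is the region integral divided by the full normalization integral.
Substituting u = z/a_0, A² and the length scale cancel in the ratio: P = ∫_{0}^{2.4} u^2·e^(-2·u) du / ∫_{0}^{∞} u^2·e^(-2·u) du.
An antiderivative of u^2·e^(-2·u) is -(2·u^2 + 2·u + 1)·e^(-2·u)/4; evaluating from 0 to 2.4 gives 1/4 - 433·e^(-24/5)/100, while the full integral is 1/4.
Taking the ratio, P = 0.8575.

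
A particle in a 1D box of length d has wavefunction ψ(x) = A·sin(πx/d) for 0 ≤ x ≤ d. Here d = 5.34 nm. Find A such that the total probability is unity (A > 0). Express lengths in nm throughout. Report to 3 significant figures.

We need A² ∫|f|² dx = 1, taking the integral from 0 to d.
With ψ = A·sin(πx/d), the integral evaluates to A²·[d/2].
Setting this equal to 1 gives A² = 1/(d/2).
With d = 5.34: A² = 0.3745 and A = 0.6120.

A ≈ 0.612 nm^(-1/2)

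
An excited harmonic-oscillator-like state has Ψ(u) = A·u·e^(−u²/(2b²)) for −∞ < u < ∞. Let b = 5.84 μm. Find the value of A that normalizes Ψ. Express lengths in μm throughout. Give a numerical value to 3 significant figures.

Normalization requires ∫|Ψ|² du = 1, integrated from −∞ to ∞.
∫|Ψ|² du = A²·(√(π)·b^3/2).
Setting this equal to 1 gives A² = 1/(√(π)·b^3/2).
Substituting b = 5.84 gives A² = 0.005665, so A = 0.07527.

A ≈ 0.0753 μm^(-3/2)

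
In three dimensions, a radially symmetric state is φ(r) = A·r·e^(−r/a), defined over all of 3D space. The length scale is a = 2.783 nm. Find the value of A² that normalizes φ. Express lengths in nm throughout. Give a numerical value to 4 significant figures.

A^2 ≈ 0.0006356 nm^(-5)

The normalization condition is ∫|φ|² 4πr² dr = 1 from 0 to ∞.
(Spherical symmetry: dV = 4πr² dr.)
The integral (without the A² prefactor) comes out to 3·π·a^5.
Hence A² = 1/[3·π·a^5].
With a = 2.783: A² = 0.00063557 and A = 0.025210.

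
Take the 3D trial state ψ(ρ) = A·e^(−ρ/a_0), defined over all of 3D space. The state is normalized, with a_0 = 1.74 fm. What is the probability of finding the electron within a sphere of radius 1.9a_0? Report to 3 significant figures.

Integrate the radial probability density 4πρ²|ψ|² over ρ ≤ 1.9a_0.
A² is fixed by ∫₀^∞ 4πρ²|ψ|² dρ = 1, i.e. A² = (π·a_0^3)^(−1).
Let u = ρ/a_0; then A², 4π and the length scale all cancel, so P = ∫_{0}^{1.9} u^2·e^(-2·u) du ÷ ∫_{0}^{∞} u^2·e^(-2·u) du.
An antiderivative of u^2·e^(-2·u) is -(2·u^2 + 2·u + 1)·e^(-2·u)/4; evaluating from 0 to 1.9 gives 1/4 - 601·e^(-19/5)/200, while the full integral is 1/4.
This evaluates to P = 0.7311.

P ≈ 0.731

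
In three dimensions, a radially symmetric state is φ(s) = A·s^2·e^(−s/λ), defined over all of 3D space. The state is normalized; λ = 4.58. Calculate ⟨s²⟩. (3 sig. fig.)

⟨s^2⟩ ≈ 294

⟨s²⟩ = ∫ s^2 |φ|² 4πs² ds over the full domain.
The ratio of the moment integral to the normalization integral gives ⟨s²⟩ = 14·λ^2.
Putting λ = 4.58 gives 293.7.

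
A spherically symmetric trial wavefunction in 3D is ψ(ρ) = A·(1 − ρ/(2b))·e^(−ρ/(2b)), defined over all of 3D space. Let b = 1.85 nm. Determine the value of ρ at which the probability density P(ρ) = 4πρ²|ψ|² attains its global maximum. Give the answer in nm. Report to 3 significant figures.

ρ ≈ 9.69 nm

The maximum of P(ρ) = 4πρ²|ψ|² occurs where its derivative vanishes.
Solving yields ρ = b·(√(5) + 3).
With b = 1.85, the most probable radial distance is 9.687 nm.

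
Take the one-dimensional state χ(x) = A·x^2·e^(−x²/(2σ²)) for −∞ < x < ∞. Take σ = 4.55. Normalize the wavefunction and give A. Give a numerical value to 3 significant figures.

A ≈ 0.0196

Require ∫ |χ|² dx = 1 over the whole domain.
Using the Gaussian integral ∫_{−∞}^{∞} e^(−αx²) dx = √(π/α), ∫|χ|² dx = A²·(3·√(π)·σ^5/4).
Setting this equal to 1 gives A² = 1/(3·√(π)·σ^5/4).
Substituting σ = 4.55 gives A² = 0.0003858, so A = 0.01964.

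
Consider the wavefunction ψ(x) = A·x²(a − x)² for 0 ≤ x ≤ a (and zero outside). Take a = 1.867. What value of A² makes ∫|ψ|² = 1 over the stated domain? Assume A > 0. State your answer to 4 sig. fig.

A^2 ≈ 2.286

The normalization condition is ∫|ψ|² dx = 1 from 0 to a.
Expanding the polynomial and integrating term by term, ∫|ψ|² dx = A²·(a^9/630).
So A² = (a^9/630)^(−1).
With a = 1.867: A² = 2.2858 and A = 1.5119.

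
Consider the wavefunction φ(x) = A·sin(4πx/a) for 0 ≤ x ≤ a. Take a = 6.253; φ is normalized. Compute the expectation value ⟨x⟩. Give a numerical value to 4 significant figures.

The expectation value is the |φ|²-weighted average of x: ∫ x|φ|² dx.
Evaluating both integrals, ⟨x⟩ = a/2.
With a = 6.253, ⟨x⟩ = 3.1265.

⟨x⟩ ≈ 3.127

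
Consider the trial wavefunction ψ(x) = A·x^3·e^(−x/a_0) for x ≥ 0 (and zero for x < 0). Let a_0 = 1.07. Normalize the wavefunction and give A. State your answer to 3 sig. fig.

Require ∫ |ψ|² dx = 1 over the whole domain.
With ∫₀^∞ x^6 e^(−αx) dx = 6!/α^7, ∫|ψ|² dx = A²·(45·a_0^7/8).
So A² = (45·a_0^7/8)^(−1).
Plugging in a_0 = 1.07 yields A = 0.3327.

A ≈ 0.333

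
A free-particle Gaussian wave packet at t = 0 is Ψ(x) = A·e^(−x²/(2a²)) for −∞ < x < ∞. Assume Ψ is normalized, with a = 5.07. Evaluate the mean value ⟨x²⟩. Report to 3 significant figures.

⟨x^2⟩ ≈ 12.9

The expectation value is the |Ψ|²-weighted average of x^2: ∫ x^2|Ψ|² dx.
Using the Gaussian integral ∫_{−∞}^{∞} e^(−αx²) dx = √(π/α), evaluating both integrals, ⟨x²⟩ = a^2/2.
Putting a = 5.07 gives 12.85.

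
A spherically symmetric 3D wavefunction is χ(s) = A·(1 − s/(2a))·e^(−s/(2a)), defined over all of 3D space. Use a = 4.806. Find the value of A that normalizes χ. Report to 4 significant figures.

A ≈ 0.01893

Require ∫ |χ|² 4πs² ds = 1 over the whole domain.
Using ∫₀^∞ sⁿ e^(−αs) ds = n!/αⁿ⁺¹, with χ = A·(1 − s/(2a))·e^(−s/(2a)), the integral evaluates to A²·[8·π·a^3].
Hence A² = 1/[8·π·a^3].
With a = 4.806: A² = 0.00035843 and A = 0.018932.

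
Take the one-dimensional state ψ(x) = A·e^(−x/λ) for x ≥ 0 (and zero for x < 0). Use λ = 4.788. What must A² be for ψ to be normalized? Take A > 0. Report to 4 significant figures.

A^2 ≈ 0.4177

Normalization requires ∫|ψ|² dx = 1, integrated from 0 to ∞.
Using ∫₀^∞ xⁿ e^(−αx) dx = n!/αⁿ⁺¹, with ψ = A·e^(−x/λ), the integral evaluates to A²·[λ/2].
So A² = (λ/2)^(−1).
Substituting λ = 4.788 gives A² = 0.41771, so A = 0.64631.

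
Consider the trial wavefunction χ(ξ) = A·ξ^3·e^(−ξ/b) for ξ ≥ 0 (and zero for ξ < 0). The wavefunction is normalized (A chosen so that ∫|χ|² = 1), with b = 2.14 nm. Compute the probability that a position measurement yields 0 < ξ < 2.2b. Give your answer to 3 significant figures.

P ≈ 0.156

The probability is P = ∫ |χ|² dξ over [0, 2.2b].
Since A² = 1/(45·b^7/8), this is the region integral divided by the full normalization integral.
Let u = ξ/b; then A² and the length scale cancel, so P = ∫_{0}^{2.2} u^6·e^(-2·u) du ÷ ∫_{0}^{∞} u^6·e^(-2·u) du.
An antiderivative of u^6·e^(-2·u) is -(4·u^6 + 12·u^5 + 30·u^4 + 60·u^3 + 90·u^2 + 90·u + 45)·e^(-2·u)/8; evaluating from 0 to 2.2 gives ≈ 0.87950, while the full integral is 45/8.
The result is P = 0.1564.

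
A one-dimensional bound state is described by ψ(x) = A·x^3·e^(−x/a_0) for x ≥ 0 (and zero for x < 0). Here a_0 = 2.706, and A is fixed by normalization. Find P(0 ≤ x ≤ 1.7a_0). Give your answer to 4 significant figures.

|ψ|² is the probability density, so P = ∫_{0}^{1.7a_0} |ψ|² dx.
With A² fixed by ∫|ψ|² = 1, i.e. A² = (45·a_0^7/8)^(−1), substitute and integrate.
In terms of u = x/a_0 (A² and the length scale cancel between numerator and denominator), P = [∫_{0}^{1.7} u^6·e^(-2·u) du] / [∫_{0}^{∞} u^6·e^(-2·u) du].
With ∫ u^6·e^(-2·u) du = -(4·u^6 + 12·u^5 + 30·u^4 + 60·u^3 + 90·u^2 + 90·u + 45)·e^(-2·u)/8 + C, the region integral is ≈ 0.325424 and the full one is 45/8.
The result is P = 0.057853.

P ≈ 0.05785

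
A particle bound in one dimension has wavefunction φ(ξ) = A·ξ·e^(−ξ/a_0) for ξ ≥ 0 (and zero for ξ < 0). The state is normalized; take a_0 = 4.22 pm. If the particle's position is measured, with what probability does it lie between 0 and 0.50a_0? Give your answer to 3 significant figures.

P ≈ 0.0803

The probability is P = ∫ |φ|² dξ over [0, 0.50a_0].
With A² fixed by ∫|φ|² = 1, i.e. A² = (a_0^3/4)^(−1), substitute and integrate.
Let u = ξ/a_0; then A² and the length scale cancel, so P = ∫_{0}^{0.50} u^2·e^(-2·u) du ÷ ∫_{0}^{∞} u^2·e^(-2·u) du.
An antiderivative of u^2·e^(-2·u) is -(2·u^2 + 2·u + 1)·e^(-2·u)/4; evaluating from 0 to 0.50 gives 1/4 - 5·e^(-1)/8, while the full integral is 1/4.
The result is P = 0.08030.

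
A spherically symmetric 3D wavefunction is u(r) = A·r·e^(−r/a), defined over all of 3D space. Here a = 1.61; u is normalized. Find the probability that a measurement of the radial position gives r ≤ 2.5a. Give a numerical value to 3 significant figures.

P ≈ 0.560

P = ∫ |u|² 4πr² dr over r ≤ 2.5a.
The full normalization integral is A²·[3·π·a^5] = 1, fixing A².
Substituting t = r/a, A², 4π and the length scale all cancel in the ratio: P = ∫_{0}^{2.5} t^4·e^(-2·t) dt / ∫_{0}^{∞} t^4·e^(-2·t) dt.
With ∫ t^4·e^(-2·t) dt = -(t^4/2 + t^3 + 3·t^2/2 + 3·t/2 + 3/4)·e^(-2·t) + C, the region integral is 3/4 - 1569·e^(-5)/32 and the full one is 3/4.
Taking the ratio yields P = 0.5595.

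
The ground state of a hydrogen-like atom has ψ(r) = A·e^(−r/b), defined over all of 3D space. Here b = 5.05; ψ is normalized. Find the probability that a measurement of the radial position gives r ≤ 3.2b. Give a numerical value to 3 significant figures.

P ≈ 0.954

Integrate the radial probability density 4πr²|ψ|² over r ≤ 3.2b.
The full normalization integral is A²·[π·b^3] = 1, fixing A².
Let u = r/b; then A², 4π and the length scale all cancel, so P = ∫_{0}^{3.2} u^2·e^(-2·u) du ÷ ∫_{0}^{∞} u^2·e^(-2·u) du.
Using ∫ u^2·e^(-2·u) du = -(2·u^2 + 2·u + 1)·e^(-2·u)/4, the numerator is 1/4 - 697·e^(-32/5)/100 and the denominator is 1/4.
Taking the ratio yields P = 0.9537.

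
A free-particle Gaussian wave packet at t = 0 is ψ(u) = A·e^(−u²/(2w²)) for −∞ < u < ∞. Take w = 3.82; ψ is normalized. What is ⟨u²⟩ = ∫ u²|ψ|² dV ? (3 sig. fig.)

By definition ⟨u²⟩ = ∫ u^2 |ψ(u)|² du.
Differentiating ∫e^(−αu²) du = √(π/α) under α to get the higher moments, since the A² factors cancel between numerator and denominator, ⟨u²⟩ = w^2/2.
With w = 3.82, ⟨u^2⟩ = 7.296.

⟨u^2⟩ ≈ 7.30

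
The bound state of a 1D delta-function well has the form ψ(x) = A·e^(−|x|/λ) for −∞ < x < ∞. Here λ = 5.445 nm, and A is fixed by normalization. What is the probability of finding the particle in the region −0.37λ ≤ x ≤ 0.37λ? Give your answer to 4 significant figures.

|ψ|² is the probability density, so P = ∫_{−0.37λ}^{0.37λ} |ψ|² dx.
With A² fixed by ∫|ψ|² = 1, i.e. A² = (λ)^(−1), substitute and integrate.
By symmetry take twice the x ≥ 0 contribution in numerator and denominator; the 2's cancel. Let u = x/λ; then A² and the length scale cancel, so P = ∫_{0}^{0.37} e^(-2·u) du ÷ ∫_{0}^{∞} e^(-2·u) du.
With ∫ e^(-2·u) du = -e^(-2·u)/2 + C, the region integral is 1/2 - e^(-37/50)/2 and the full one is 1/2.
This works out to P = 0.52289.

P ≈ 0.5229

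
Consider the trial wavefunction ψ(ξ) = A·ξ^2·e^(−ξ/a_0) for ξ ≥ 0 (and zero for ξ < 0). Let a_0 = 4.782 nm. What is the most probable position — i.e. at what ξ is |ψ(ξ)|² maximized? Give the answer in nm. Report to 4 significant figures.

ξ ≈ 9.564 nm

Set d/dξ [|ψ(ξ)|²] = 0 and solve for ξ > 0.
Solving yields ξ = 2·a_0.
With a_0 = 4.782, the most probable position is 9.5640 nm.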